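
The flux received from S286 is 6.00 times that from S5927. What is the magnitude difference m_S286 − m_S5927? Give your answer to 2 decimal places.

m_S286 − m_S5927 = −2.5 log₁₀(F_S286/F_S5927) = −2.5 log₁₀(6.00) = −2.5 × (0.778) = -1.945.

-1.95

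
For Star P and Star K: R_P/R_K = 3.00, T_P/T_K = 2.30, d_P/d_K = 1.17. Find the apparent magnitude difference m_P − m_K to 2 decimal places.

-5.66

L_P/L_K = (3.00)²(2.30)⁴ = 251.9.
F_P/F_K = (L_P/L_K)/(d_P/d_K)² = 251.9/1.369 = 184.0.
m_P − m_K = −2.5 log₁₀(184.0) = -5.66.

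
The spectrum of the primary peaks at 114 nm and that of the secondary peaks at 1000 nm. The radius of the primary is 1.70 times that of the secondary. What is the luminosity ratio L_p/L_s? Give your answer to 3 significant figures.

Wien's law gives T ∝ 1/λ_max, so T_p/T_s = λ_s/λ_p = 1000/114 = 8.772.
Then L ∝ R²T⁴ gives L_p/L_s = (1.70)² × (8.772)⁴ = 2.890 × 5921 = 1.711×10^4.

1.71×10^4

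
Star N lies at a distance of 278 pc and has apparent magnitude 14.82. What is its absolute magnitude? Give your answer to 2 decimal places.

M = m − 5 log₁₀(d/10 pc) = 14.82 − 5 log₁₀(278/10)
  = 14.82 − 5 × 1.444 = 14.82 − 7.22 = 7.60.

7.60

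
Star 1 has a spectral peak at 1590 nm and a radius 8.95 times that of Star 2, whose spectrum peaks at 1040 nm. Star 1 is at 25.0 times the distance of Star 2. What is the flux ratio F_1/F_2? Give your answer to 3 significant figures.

Wien's law: T_1/T_2 = λ_2/λ_1 = 1040/1590 = 0.6541.
L_1/L_2 = (R_1/R_2)²(T_1/T_2)⁴ = (8.95)²(0.6541)⁴ = 14.66.
F_1/F_2 = (L_1/L_2)/(d_1/d_2)² = 14.66/(25.0)² = 0.02346.

0.0235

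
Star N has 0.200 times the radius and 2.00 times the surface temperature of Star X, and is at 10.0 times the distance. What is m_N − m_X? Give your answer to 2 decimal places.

L_N/L_X = (0.200)²(2.00)⁴ = 0.6400.
F_N/F_X = (L_N/L_X)/(d_N/d_X)² = 0.6400/100.0 = 0.006400.
m_N − m_X = −2.5 log₁₀(0.006400) = 5.48.

5.48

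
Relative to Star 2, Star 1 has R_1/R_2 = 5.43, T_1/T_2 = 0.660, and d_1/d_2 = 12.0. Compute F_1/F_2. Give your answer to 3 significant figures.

0.0389

L_1/L_2 = (R_1/R_2)²(T_1/T_2)⁴ = (5.43)² × (0.660)⁴ = 5.595.
F_1/F_2 = (L_1/L_2)/(d_1/d_2)² = 5.595 / (12.0)² = 0.03885.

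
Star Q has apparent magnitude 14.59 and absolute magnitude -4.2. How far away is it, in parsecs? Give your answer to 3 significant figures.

m − M = 5 log₁₀(d/10 pc)
14.59 − (-4.2) = 18.79 = 5 log₁₀(d/10)
d = 10 × 10^(18.79/5) = 10 × 10^3.758 = 5.728×10^4 pc.

5.73×10^4 pc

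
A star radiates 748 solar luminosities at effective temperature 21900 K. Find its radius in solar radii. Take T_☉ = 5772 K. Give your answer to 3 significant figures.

1.90 solar radii

R/R_☉ = √(L/L_☉) / (T/T_☉)² = √(748) / (3.794)²
       = 27.35 / 14.40 = 1.900.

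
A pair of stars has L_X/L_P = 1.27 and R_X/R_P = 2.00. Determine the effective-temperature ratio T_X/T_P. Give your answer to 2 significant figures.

0.75

L ∝ R²T⁴ gives T ∝ (L/R²)^(1/4), so
T_X/T_P = (1.27 / 2.00²)^(1/4) = (0.3175)^(1/4) = 0.7506.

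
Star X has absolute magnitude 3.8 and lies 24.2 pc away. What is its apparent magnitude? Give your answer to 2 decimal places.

m = M + 5 log₁₀(d/10 pc) = 3.8 + 5 log₁₀(24.2/10)
  = 3.8 + 5 × 0.384 = 3.8 + 1.92 = 5.72.

5.72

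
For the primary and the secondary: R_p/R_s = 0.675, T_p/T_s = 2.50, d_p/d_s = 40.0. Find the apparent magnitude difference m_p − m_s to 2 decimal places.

L_p/L_s = (0.675)²(2.50)⁴ = 17.80.
F_p/F_s = (L_p/L_s)/(d_p/d_s)² = 17.80/1600 = 0.01112.
m_p − m_s = −2.5 log₁₀(0.01112) = 4.88.

4.88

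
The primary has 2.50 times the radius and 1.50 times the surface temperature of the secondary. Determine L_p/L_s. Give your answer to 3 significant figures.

31.6

From the Stefan–Boltzmann law, L ∝ R²T⁴, so
L_p/L_s = (R_p/R_s)² (T_p/T_s)⁴ = (2.50)² × (1.50)⁴ = 6.250 × 5.062 = 31.64.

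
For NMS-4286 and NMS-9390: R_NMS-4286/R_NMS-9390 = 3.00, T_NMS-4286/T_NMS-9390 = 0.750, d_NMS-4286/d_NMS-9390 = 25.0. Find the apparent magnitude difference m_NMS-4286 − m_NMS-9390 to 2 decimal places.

L_NMS-4286/L_NMS-9390 = (3.00)²(0.750)⁴ = 2.848.
F_NMS-4286/F_NMS-9390 = (L_NMS-4286/L_NMS-9390)/(d_NMS-4286/d_NMS-9390)² = 2.848/625.0 = 0.004556.
m_NMS-4286 − m_NMS-9390 = −2.5 log₁₀(0.004556) = 5.85.

5.85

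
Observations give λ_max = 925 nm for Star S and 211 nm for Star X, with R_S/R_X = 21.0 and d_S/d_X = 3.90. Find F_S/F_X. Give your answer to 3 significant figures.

0.0785

Wien's law: T_S/T_X = λ_X/λ_S = 211/925 = 0.2281.
L_S/L_X = (R_S/R_X)²(T_S/T_X)⁴ = (21.0)²(0.2281)⁴ = 1.194.
F_S/F_X = (L_S/L_X)/(d_S/d_X)² = 1.194/(3.90)² = 0.07850.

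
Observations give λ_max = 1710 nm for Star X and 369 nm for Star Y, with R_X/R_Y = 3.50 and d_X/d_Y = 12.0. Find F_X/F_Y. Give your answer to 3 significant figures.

Wien's law: T_X/T_Y = λ_Y/λ_X = 369/1710 = 0.2158.
L_X/L_Y = (R_X/R_Y)²(T_X/T_Y)⁴ = (3.50)²(0.2158)⁴ = 0.02656.
F_X/F_Y = (L_X/L_Y)/(d_X/d_Y)² = 0.02656/(12.0)² = 1.845×10^-4.

1.84×10^-4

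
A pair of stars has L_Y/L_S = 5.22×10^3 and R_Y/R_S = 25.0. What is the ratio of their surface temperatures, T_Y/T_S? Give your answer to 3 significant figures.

1.70

L ∝ R²T⁴ gives T ∝ (L/R²)^(1/4), so
T_Y/T_S = (5.22×10^3 / 25.0²)^(1/4) = (8.352)^(1/4) = 1.700.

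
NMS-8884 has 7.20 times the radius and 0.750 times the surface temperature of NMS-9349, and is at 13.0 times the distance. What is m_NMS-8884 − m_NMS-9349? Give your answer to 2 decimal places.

2.53

L_NMS-8884/L_NMS-9349 = (7.20)²(0.750)⁴ = 16.40.
F_NMS-8884/F_NMS-9349 = (L_NMS-8884/L_NMS-9349)/(d_NMS-8884/d_NMS-9349)² = 16.40/169.0 = 0.09706.
m_NMS-8884 − m_NMS-9349 = −2.5 log₁₀(0.09706) = 2.53.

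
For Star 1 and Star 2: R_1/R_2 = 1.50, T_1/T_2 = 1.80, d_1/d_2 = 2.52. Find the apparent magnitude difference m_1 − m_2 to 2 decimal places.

-1.43

L_1/L_2 = (1.50)²(1.80)⁴ = 23.62.
F_1/F_2 = (L_1/L_2)/(d_1/d_2)² = 23.62/6.350 = 3.719.
m_1 − m_2 = −2.5 log₁₀(3.719) = -1.43.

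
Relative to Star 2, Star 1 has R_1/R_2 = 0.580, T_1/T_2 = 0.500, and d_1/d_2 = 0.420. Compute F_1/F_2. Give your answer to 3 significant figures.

L_1/L_2 = (R_1/R_2)²(T_1/T_2)⁴ = (0.580)² × (0.500)⁴ = 0.02102.
F_1/F_2 = (L_1/L_2)/(d_1/d_2)² = 0.02102 / (0.420)² = 0.1192.

0.119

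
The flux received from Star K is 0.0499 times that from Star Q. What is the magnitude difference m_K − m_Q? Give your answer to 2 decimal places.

3.25

m_K − m_Q = −2.5 log₁₀(F_K/F_Q) = −2.5 log₁₀(0.0499) = −2.5 × (-1.302) = 3.255.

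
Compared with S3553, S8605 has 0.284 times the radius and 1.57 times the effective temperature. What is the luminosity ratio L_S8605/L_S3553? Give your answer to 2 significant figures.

From the Stefan–Boltzmann law, L ∝ R²T⁴, so
L_S8605/L_S3553 = (R_S8605/R_S3553)² (T_S8605/T_S3553)⁴ = (0.284)² × (1.57)⁴ = 0.08066 × 6.076 = 0.4900.

0.49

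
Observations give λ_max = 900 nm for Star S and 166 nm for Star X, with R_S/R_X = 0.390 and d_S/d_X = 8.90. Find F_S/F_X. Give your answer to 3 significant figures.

2.22×10^-6

Wien's law: T_S/T_X = λ_X/λ_S = 166/900 = 0.1844.
L_S/L_X = (R_S/R_X)²(T_S/T_X)⁴ = (0.390)²(0.1844)⁴ = 1.760×10^-4.
F_S/F_X = (L_S/L_X)/(d_S/d_X)² = 1.760×10^-4/(8.90)² = 2.222×10^-6.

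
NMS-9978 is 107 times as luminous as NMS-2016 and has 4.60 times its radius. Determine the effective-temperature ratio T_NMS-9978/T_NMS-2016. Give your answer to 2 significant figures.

1.5

L ∝ R²T⁴ gives T ∝ (L/R²)^(1/4), so
T_NMS-9978/T_NMS-2016 = (107 / 4.60²)^(1/4) = (5.057)^(1/4) = 1.500.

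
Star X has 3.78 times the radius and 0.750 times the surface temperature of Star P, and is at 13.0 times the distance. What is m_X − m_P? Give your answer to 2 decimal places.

3.93

L_X/L_P = (3.78)²(0.750)⁴ = 4.521.
F_X/F_P = (L_X/L_P)/(d_X/d_P)² = 4.521/169.0 = 0.02675.
m_X − m_P = −2.5 log₁₀(0.02675) = 3.93.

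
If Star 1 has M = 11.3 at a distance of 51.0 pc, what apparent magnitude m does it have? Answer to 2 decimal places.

14.84

m = M + 5 log₁₀(d/10 pc) = 11.3 + 5 log₁₀(51.0/10)
  = 11.3 + 5 × 0.708 = 11.3 + 3.54 = 14.84.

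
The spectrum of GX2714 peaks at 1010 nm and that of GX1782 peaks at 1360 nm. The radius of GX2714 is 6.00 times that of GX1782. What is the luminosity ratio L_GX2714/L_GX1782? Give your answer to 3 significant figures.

Wien's law gives T ∝ 1/λ_max, so T_GX2714/T_GX1782 = λ_GX1782/λ_GX2714 = 1360/1010 = 1.347.
Then L ∝ R²T⁴ gives L_GX2714/L_GX1782 = (6.00)² × (1.347)⁴ = 36.00 × 3.288 = 118.4.

118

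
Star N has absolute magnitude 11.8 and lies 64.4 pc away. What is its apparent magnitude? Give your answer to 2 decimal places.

m = M + 5 log₁₀(d/10 pc) = 11.8 + 5 log₁₀(64.4/10)
  = 11.8 + 5 × 0.809 = 11.8 + 4.04 = 15.84.

15.84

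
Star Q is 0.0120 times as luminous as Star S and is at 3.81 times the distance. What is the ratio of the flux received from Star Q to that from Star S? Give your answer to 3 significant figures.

F = L/(4πd²), so F_Q/F_S = (L_Q/L_S) / (d_Q/d_S)²
= 0.0120 / (3.81)² = 0.0120 / 14.52 = 8.267×10^-4.

8.27×10^-4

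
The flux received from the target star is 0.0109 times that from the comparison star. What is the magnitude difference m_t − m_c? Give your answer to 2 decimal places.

m_t − m_c = −2.5 log₁₀(F_t/F_c) = −2.5 log₁₀(0.0109) = −2.5 × (-1.963) = 4.906.

4.91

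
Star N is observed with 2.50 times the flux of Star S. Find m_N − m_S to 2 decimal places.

m_N − m_S = −2.5 log₁₀(F_N/F_S) = −2.5 log₁₀(2.50) = −2.5 × (0.398) = -0.995.

-0.99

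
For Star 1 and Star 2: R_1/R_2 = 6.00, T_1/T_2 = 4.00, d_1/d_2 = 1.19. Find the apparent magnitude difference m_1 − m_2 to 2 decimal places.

L_1/L_2 = (6.00)²(4.00)⁴ = 9216.
F_1/F_2 = (L_1/L_2)/(d_1/d_2)² = 9216/1.416 = 6508.
m_1 − m_2 = −2.5 log₁₀(6508) = -9.53.

-9.53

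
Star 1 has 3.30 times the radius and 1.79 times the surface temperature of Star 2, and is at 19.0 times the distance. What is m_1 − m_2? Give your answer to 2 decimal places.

1.27

L_1/L_2 = (3.30)²(1.79)⁴ = 111.8.
F_1/F_2 = (L_1/L_2)/(d_1/d_2)² = 111.8/361.0 = 0.3097.
m_1 − m_2 = −2.5 log₁₀(0.3097) = 1.27.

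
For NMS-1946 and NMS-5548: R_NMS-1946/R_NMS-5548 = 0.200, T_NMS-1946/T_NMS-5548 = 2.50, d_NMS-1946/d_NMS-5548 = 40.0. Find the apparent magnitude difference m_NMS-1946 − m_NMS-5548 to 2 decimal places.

7.53

L_NMS-1946/L_NMS-5548 = (0.200)²(2.50)⁴ = 1.563.
F_NMS-1946/F_NMS-5548 = (L_NMS-1946/L_NMS-5548)/(d_NMS-1946/d_NMS-5548)² = 1.563/1600 = 9.766×10^-4.
m_NMS-1946 − m_NMS-5548 = −2.5 log₁₀(9.766×10^-4) = 7.53.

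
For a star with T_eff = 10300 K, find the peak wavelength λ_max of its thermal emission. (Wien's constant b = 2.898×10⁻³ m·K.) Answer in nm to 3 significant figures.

λ_max = b/T = 2.898×10⁻³ / 10300 = 2.81×10^-7 m = 281.4 nm.

281 nm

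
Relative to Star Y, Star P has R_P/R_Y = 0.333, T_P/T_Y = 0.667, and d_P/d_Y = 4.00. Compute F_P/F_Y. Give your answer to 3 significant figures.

L_P/L_Y = (R_P/R_Y)²(T_P/T_Y)⁴ = (0.333)² × (0.667)⁴ = 0.02195.
F_P/F_Y = (L_P/L_Y)/(d_P/d_Y)² = 0.02195 / (4.00)² = 0.001372.

0.00137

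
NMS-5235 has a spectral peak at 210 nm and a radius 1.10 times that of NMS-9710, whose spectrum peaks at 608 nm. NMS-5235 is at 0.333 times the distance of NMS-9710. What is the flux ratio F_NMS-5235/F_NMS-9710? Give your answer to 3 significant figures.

Wien's law: T_NMS-5235/T_NMS-9710 = λ_NMS-9710/λ_NMS-5235 = 608/210 = 2.895.
L_NMS-5235/L_NMS-9710 = (R_NMS-5235/R_NMS-9710)²(T_NMS-5235/T_NMS-9710)⁴ = (1.10)²(2.895)⁴ = 85.02.
F_NMS-5235/F_NMS-9710 = (L_NMS-5235/L_NMS-9710)/(d_NMS-5235/d_NMS-9710)² = 85.02/(0.333)² = 766.7.

767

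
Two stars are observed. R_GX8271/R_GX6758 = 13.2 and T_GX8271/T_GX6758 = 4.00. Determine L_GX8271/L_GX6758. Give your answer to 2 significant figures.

4.5×10^4

From the Stefan–Boltzmann law, L ∝ R²T⁴, so
L_GX8271/L_GX6758 = (R_GX8271/R_GX6758)² (T_GX8271/T_GX6758)⁴ = (13.2)² × (4.00)⁴ = 174.2 × 256.0 = 4.461×10^4.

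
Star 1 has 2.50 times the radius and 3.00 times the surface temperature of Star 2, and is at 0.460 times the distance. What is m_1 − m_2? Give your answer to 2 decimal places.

-8.45

L_1/L_2 = (2.50)²(3.00)⁴ = 506.2.
F_1/F_2 = (L_1/L_2)/(d_1/d_2)² = 506.2/0.2116 = 2392.
m_1 − m_2 = −2.5 log₁₀(2392) = -8.45.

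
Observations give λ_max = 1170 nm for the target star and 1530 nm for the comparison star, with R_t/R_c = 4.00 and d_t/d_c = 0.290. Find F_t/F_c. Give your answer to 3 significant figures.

556

Wien's law: T_t/T_c = λ_c/λ_t = 1530/1170 = 1.308.
L_t/L_c = (R_t/R_c)²(T_t/T_c)⁴ = (4.00)²(1.308)⁴ = 46.79.
F_t/F_c = (L_t/L_c)/(d_t/d_c)² = 46.79/(0.290)² = 556.3.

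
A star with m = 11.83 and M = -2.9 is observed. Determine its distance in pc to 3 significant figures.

m − M = 5 log₁₀(d/10 pc)
11.83 − (-2.9) = 14.73 = 5 log₁₀(d/10)
d = 10 × 10^(14.73/5) = 10 × 10^2.946 = 8831 pc.

8.83×10^3 pc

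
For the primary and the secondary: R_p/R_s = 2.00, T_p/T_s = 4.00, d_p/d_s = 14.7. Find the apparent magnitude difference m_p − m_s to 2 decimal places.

-1.69

L_p/L_s = (2.00)²(4.00)⁴ = 1024.
F_p/F_s = (L_p/L_s)/(d_p/d_s)² = 1024/216.1 = 4.739.
m_p − m_s = −2.5 log₁₀(4.739) = -1.69.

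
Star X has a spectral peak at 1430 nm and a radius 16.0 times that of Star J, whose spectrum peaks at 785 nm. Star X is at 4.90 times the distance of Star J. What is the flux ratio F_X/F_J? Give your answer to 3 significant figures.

0.968

Wien's law: T_X/T_J = λ_J/λ_X = 785/1430 = 0.5490.
L_X/L_J = (R_X/R_J)²(T_X/T_J)⁴ = (16.0)²(0.5490)⁴ = 23.25.
F_X/F_J = (L_X/L_J)/(d_X/d_J)² = 23.25/(4.90)² = 0.9682.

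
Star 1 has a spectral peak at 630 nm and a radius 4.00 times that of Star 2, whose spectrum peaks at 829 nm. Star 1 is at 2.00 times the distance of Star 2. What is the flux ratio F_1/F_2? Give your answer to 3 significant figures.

12.0

Wien's law: T_1/T_2 = λ_2/λ_1 = 829/630 = 1.316.
L_1/L_2 = (R_1/R_2)²(T_1/T_2)⁴ = (4.00)²(1.316)⁴ = 47.97.
F_1/F_2 = (L_1/L_2)/(d_1/d_2)² = 47.97/(2.00)² = 11.99.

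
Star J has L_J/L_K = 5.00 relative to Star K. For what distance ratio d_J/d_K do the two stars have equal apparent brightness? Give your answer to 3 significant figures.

Equal flux requires L_J/d_J² = L_K/d_K², so d_J/d_K = √(L_J/L_K)
= √(5.00) = 2.236.

2.24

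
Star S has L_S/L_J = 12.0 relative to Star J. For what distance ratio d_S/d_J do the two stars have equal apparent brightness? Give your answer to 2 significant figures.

Equal flux requires L_S/d_S² = L_J/d_J², so d_S/d_J = √(L_S/L_J)
= √(12.0) = 3.464.

3.5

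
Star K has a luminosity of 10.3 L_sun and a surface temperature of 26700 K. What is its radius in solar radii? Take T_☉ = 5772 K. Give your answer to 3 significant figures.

R/R_☉ = √(L/L_☉) / (T/T_☉)² = √(10.3) / (4.626)²
       = 3.209 / 21.40 = 0.1500.

0.150 solar radii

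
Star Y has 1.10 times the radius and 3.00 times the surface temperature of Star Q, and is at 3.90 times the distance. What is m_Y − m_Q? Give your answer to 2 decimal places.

L_Y/L_Q = (1.10)²(3.00)⁴ = 98.01.
F_Y/F_Q = (L_Y/L_Q)/(d_Y/d_Q)² = 98.01/15.21 = 6.444.
m_Y − m_Q = −2.5 log₁₀(6.444) = -2.02.

-2.02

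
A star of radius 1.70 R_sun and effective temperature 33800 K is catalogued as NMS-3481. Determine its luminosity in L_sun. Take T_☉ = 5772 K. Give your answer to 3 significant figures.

L/L_☉ = (R/R_☉)² (T/T_☉)⁴ = (1.70)² × (33800/5772)⁴
       = 2.890 × (5.856)⁴ = 2.890 × 1176 = 3398.

3.40×10^3 L_sun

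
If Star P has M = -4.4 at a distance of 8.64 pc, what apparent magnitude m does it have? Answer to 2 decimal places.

-4.72

m = M + 5 log₁₀(d/10 pc) = -4.4 + 5 log₁₀(8.64/10)
  = -4.4 + 5 × -0.063 = -4.4 + -0.32 = -4.72.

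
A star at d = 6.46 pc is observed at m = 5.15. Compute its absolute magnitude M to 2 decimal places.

6.10

M = m − 5 log₁₀(d/10 pc) = 5.15 − 5 log₁₀(6.46/10)
  = 5.15 − 5 × -0.190 = 5.15 − -0.95 = 6.10.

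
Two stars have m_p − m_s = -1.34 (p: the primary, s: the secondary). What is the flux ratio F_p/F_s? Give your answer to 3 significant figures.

F_p/F_s = 10^(−(m_p − m_s)/2.5) = 10^(1.34/2.5) = 10^0.536 = 3.436.

3.44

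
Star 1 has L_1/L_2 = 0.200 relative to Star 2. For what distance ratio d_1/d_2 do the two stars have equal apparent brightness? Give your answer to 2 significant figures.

Equal flux requires L_1/d_1² = L_2/d_2², so d_1/d_2 = √(L_1/L_2)
= √(0.200) = 0.4472.

0.45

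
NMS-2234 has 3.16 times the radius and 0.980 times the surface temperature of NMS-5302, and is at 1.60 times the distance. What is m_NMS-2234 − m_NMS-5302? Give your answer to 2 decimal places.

L_NMS-2234/L_NMS-5302 = (3.16)²(0.980)⁴ = 9.210.
F_NMS-2234/F_NMS-5302 = (L_NMS-2234/L_NMS-5302)/(d_NMS-2234/d_NMS-5302)² = 9.210/2.560 = 3.598.
m_NMS-2234 − m_NMS-5302 = −2.5 log₁₀(3.598) = -1.39.

-1.39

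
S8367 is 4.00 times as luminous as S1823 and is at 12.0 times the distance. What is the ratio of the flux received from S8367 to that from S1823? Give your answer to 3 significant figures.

F = L/(4πd²), so F_S8367/F_S1823 = (L_S8367/L_S1823) / (d_S8367/d_S1823)²
= 4.00 / (12.0)² = 4.00 / 144.0 = 0.02778.

0.0278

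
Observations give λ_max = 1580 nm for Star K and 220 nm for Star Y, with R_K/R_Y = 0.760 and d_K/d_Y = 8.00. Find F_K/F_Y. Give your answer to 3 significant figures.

3.39×10^-6

Wien's law: T_K/T_Y = λ_Y/λ_K = 220/1580 = 0.1392.
L_K/L_Y = (R_K/R_Y)²(T_K/T_Y)⁴ = (0.760)²(0.1392)⁴ = 2.171×10^-4.
F_K/F_Y = (L_K/L_Y)/(d_K/d_Y)² = 2.171×10^-4/(8.00)² = 3.392×10^-6.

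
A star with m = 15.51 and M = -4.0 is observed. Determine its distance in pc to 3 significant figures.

m − M = 5 log₁₀(d/10 pc)
15.51 − (-4.0) = 19.51 = 5 log₁₀(d/10)
d = 10 × 10^(19.51/5) = 10 × 10^3.902 = 7.980×10^4 pc.

7.98×10^4 pc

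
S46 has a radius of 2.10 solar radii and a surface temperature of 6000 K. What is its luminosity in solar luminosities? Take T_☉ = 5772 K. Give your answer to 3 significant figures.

5.15 solar luminosities

L/L_☉ = (R/R_☉)² (T/T_☉)⁴ = (2.10)² × (6000/5772)⁴
       = 4.410 × (1.040)⁴ = 4.410 × 1.168 = 5.149.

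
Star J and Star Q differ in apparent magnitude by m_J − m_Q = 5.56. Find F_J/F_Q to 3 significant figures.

F_J/F_Q = 10^(−(m_J − m_Q)/2.5) = 10^(-5.56/2.5) = 10^-2.224 = 0.005970.

0.00597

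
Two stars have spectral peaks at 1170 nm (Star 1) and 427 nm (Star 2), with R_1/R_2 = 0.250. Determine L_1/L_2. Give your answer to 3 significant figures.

Wien's law gives T ∝ 1/λ_max, so T_1/T_2 = λ_2/λ_1 = 427/1170 = 0.3650.
Then L ∝ R²T⁴ gives L_1/L_2 = (0.250)² × (0.3650)⁴ = 0.06250 × 0.01774 = 0.001109.

0.00111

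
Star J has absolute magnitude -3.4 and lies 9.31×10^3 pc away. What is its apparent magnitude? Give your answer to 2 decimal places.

11.44

m = M + 5 log₁₀(d/10 pc) = -3.4 + 5 log₁₀(9.31×10^3/10)
  = -3.4 + 5 × 2.969 = -3.4 + 14.84 = 11.44.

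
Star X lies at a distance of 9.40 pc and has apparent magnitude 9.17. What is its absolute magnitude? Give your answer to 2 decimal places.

M = m − 5 log₁₀(d/10 pc) = 9.17 − 5 log₁₀(9.40/10)
  = 9.17 − 5 × -0.027 = 9.17 − -0.13 = 9.30.

9.30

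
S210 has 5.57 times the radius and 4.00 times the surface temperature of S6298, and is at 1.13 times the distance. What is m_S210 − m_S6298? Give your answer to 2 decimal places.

-9.48

L_S210/L_S6298 = (5.57)²(4.00)⁴ = 7942.
F_S210/F_S6298 = (L_S210/L_S6298)/(d_S210/d_S6298)² = 7942/1.277 = 6220.
m_S210 − m_S6298 = −2.5 log₁₀(6220) = -9.48.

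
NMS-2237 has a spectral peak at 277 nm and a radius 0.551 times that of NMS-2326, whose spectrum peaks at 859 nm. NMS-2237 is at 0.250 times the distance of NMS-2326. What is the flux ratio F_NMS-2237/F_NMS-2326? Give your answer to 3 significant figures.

449

Wien's law: T_NMS-2237/T_NMS-2326 = λ_NMS-2326/λ_NMS-2237 = 859/277 = 3.101.
L_NMS-2237/L_NMS-2326 = (R_NMS-2237/R_NMS-2326)²(T_NMS-2237/T_NMS-2326)⁴ = (0.551)²(3.101)⁴ = 28.08.
F_NMS-2237/F_NMS-2326 = (L_NMS-2237/L_NMS-2326)/(d_NMS-2237/d_NMS-2326)² = 28.08/(0.250)² = 449.2.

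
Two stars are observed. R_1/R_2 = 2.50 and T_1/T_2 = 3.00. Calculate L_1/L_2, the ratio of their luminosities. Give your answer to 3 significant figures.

506

From the Stefan–Boltzmann law, L ∝ R²T⁴, so
L_1/L_2 = (R_1/R_2)² (T_1/T_2)⁴ = (2.50)² × (3.00)⁴ = 6.250 × 81.00 = 506.2.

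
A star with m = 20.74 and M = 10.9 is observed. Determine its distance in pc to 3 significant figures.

m − M = 5 log₁₀(d/10 pc)
20.74 − (10.9) = 9.84 = 5 log₁₀(d/10)
d = 10 × 10^(9.84/5) = 10 × 10^1.968 = 929.0 pc.

929 pc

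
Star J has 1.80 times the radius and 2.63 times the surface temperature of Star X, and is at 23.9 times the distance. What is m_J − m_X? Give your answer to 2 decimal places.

L_J/L_X = (1.80)²(2.63)⁴ = 155.0.
F_J/F_X = (L_J/L_X)/(d_J/d_X)² = 155.0/571.2 = 0.2714.
m_J − m_X = −2.5 log₁₀(0.2714) = 1.42.

1.42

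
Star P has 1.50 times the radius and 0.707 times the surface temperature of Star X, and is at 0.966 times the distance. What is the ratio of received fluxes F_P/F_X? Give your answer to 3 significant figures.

L_P/L_X = (R_P/R_X)²(T_P/T_X)⁴ = (1.50)² × (0.707)⁴ = 0.5622.
F_P/F_X = (L_P/L_X)/(d_P/d_X)² = 0.5622 / (0.966)² = 0.6024.

0.602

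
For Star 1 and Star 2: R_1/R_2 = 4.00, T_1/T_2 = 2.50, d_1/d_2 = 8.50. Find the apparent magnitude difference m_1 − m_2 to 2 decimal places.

L_1/L_2 = (4.00)²(2.50)⁴ = 625.0.
F_1/F_2 = (L_1/L_2)/(d_1/d_2)² = 625.0/72.25 = 8.651.
m_1 − m_2 = −2.5 log₁₀(8.651) = -2.34.

-2.34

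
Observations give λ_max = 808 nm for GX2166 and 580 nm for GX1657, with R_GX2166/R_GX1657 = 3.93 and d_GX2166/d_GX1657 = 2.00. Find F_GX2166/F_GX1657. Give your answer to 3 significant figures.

Wien's law: T_GX2166/T_GX1657 = λ_GX1657/λ_GX2166 = 580/808 = 0.7178.
L_GX2166/L_GX1657 = (R_GX2166/R_GX1657)²(T_GX2166/T_GX1657)⁴ = (3.93)²(0.7178)⁴ = 4.101.
F_GX2166/F_GX1657 = (L_GX2166/L_GX1657)/(d_GX2166/d_GX1657)² = 4.101/(2.00)² = 1.025.

1.03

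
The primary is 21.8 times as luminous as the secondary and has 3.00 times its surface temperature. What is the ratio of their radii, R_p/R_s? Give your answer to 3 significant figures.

L ∝ R²T⁴ gives R ∝ √L / T², so
R_p/R_s = √(21.8) / (3.00)² = 4.669 / 9.000 = 0.5188.

0.519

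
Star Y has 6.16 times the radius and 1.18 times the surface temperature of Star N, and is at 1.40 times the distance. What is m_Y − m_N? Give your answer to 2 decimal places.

-3.94

L_Y/L_N = (6.16)²(1.18)⁴ = 73.57.
F_Y/F_N = (L_Y/L_N)/(d_Y/d_N)² = 73.57/1.960 = 37.53.
m_Y − m_N = −2.5 log₁₀(37.53) = -3.94.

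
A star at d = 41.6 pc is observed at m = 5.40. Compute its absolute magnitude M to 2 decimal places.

M = m − 5 log₁₀(d/10 pc) = 5.40 − 5 log₁₀(41.6/10)
  = 5.40 − 5 × 0.619 = 5.40 − 3.10 = 2.30.

2.30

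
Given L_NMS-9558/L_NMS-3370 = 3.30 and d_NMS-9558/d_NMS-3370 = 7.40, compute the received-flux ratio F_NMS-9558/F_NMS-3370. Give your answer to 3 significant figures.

0.0603

F = L/(4πd²), so F_NMS-9558/F_NMS-3370 = (L_NMS-9558/L_NMS-3370) / (d_NMS-9558/d_NMS-3370)²
= 3.30 / (7.40)² = 3.30 / 54.76 = 0.06026.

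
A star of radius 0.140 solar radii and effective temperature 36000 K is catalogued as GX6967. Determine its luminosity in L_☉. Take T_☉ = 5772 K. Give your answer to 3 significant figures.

L/L_☉ = (R/R_☉)² (T/T_☉)⁴ = (0.140)² × (36000/5772)⁴
       = 0.01960 × (6.237)⁴ = 0.01960 × 1513 = 29.66.

29.7 L_☉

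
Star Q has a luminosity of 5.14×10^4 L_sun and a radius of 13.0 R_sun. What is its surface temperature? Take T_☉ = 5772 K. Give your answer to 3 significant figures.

T/T_☉ = (L/L_☉)^(1/4) / (R/R_☉)^(1/2)
T = 5772 × (5.14×10^4)^(1/4) / √(13.0) = 5772 × 15.06 / 3.606 = 2.410×10^4 K.

2.41×10^4 K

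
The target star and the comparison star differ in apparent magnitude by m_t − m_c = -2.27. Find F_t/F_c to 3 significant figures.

8.09

F_t/F_c = 10^(−(m_t − m_c)/2.5) = 10^(2.27/2.5) = 10^0.908 = 8.091.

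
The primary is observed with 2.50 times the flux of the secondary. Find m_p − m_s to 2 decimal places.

m_p − m_s = −2.5 log₁₀(F_p/F_s) = −2.5 log₁₀(2.50) = −2.5 × (0.398) = -0.995.

-0.99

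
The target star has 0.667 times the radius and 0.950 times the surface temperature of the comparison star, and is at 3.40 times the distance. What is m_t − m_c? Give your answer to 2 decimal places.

L_t/L_c = (0.667)²(0.950)⁴ = 0.3624.
F_t/F_c = (L_t/L_c)/(d_t/d_c)² = 0.3624/11.56 = 0.03135.
m_t − m_c = −2.5 log₁₀(0.03135) = 3.76.

3.76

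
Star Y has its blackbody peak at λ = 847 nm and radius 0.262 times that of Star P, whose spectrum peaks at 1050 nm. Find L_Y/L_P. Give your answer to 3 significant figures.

Wien's law gives T ∝ 1/λ_max, so T_Y/T_P = λ_P/λ_Y = 1050/847 = 1.240.
Then L ∝ R²T⁴ gives L_Y/L_P = (0.262)² × (1.240)⁴ = 0.06864 × 2.362 = 0.1621.

0.162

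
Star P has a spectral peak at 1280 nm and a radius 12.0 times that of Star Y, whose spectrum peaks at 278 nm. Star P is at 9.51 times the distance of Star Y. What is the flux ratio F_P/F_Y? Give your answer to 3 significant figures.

Wien's law: T_P/T_Y = λ_Y/λ_P = 278/1280 = 0.2172.
L_P/L_Y = (R_P/R_Y)²(T_P/T_Y)⁴ = (12.0)²(0.2172)⁴ = 0.3204.
F_P/F_Y = (L_P/L_Y)/(d_P/d_Y)² = 0.3204/(9.51)² = 0.003543.

0.00354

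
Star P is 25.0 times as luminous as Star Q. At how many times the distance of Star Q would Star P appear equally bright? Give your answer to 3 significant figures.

Equal flux requires L_P/d_P² = L_Q/d_Q², so d_P/d_Q = √(L_P/L_Q)
= √(25.0) = 5.000.

5.00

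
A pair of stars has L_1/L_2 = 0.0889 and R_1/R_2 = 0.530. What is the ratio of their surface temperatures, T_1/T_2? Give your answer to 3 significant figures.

L ∝ R²T⁴ gives T ∝ (L/R²)^(1/4), so
T_1/T_2 = (0.0889 / 0.530²)^(1/4) = (0.3165)^(1/4) = 0.7500.

0.750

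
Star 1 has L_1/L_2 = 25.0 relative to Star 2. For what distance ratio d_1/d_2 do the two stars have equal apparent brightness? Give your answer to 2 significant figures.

5.0

Equal flux requires L_1/d_1² = L_2/d_2², so d_1/d_2 = √(L_1/L_2)
= √(25.0) = 5.000.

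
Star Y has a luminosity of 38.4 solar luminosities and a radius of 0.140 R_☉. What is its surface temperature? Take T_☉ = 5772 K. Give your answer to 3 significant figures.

T/T_☉ = (L/L_☉)^(1/4) / (R/R_☉)^(1/2)
T = 5772 × (38.4)^(1/4) / √(0.140) = 5772 × 2.489 / 0.3742 = 3.840×10^4 K.

3.84×10^4 K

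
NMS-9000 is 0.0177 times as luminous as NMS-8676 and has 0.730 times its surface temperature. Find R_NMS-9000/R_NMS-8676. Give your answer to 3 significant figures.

L ∝ R²T⁴ gives R ∝ √L / T², so
R_NMS-9000/R_NMS-8676 = √(0.0177) / (0.730)² = 0.1330 / 0.5329 = 0.2497.

0.250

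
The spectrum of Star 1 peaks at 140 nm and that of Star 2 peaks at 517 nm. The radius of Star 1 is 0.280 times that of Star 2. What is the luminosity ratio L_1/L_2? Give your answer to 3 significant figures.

14.6

Wien's law gives T ∝ 1/λ_max, so T_1/T_2 = λ_2/λ_1 = 517/140 = 3.693.
Then L ∝ R²T⁴ gives L_1/L_2 = (0.280)² × (3.693)⁴ = 0.07840 × 186.0 = 14.58.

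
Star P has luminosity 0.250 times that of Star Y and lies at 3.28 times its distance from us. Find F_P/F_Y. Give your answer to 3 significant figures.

0.0232

F = L/(4πd²), so F_P/F_Y = (L_P/L_Y) / (d_P/d_Y)²
= 0.250 / (3.28)² = 0.250 / 10.76 = 0.02324.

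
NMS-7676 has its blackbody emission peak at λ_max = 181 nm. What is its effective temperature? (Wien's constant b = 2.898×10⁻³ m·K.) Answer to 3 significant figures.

T = b/λ_max = 2.898×10⁻³ / (181×10⁻⁹) = 1.601×10^4 K.

1.60×10^4 K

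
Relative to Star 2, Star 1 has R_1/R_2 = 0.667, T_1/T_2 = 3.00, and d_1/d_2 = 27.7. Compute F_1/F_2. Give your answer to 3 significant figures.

L_1/L_2 = (R_1/R_2)²(T_1/T_2)⁴ = (0.667)² × (3.00)⁴ = 36.04.
F_1/F_2 = (L_1/L_2)/(d_1/d_2)² = 36.04 / (27.7)² = 0.04697.

0.0470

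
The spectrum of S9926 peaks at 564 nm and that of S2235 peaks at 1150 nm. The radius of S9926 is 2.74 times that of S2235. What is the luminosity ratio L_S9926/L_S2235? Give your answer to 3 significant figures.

Wien's law gives T ∝ 1/λ_max, so T_S9926/T_S2235 = λ_S2235/λ_S9926 = 1150/564 = 2.039.
Then L ∝ R²T⁴ gives L_S9926/L_S2235 = (2.74)² × (2.039)⁴ = 7.508 × 17.29 = 129.8.

130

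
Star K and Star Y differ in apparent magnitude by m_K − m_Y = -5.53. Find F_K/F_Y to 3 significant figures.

F_K/F_Y = 10^(−(m_K − m_Y)/2.5) = 10^(5.53/2.5) = 10^2.212 = 162.9.

163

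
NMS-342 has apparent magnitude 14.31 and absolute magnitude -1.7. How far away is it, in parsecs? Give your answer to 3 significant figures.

m − M = 5 log₁₀(d/10 pc)
14.31 − (-1.7) = 16.01 = 5 log₁₀(d/10)
d = 10 × 10^(16.01/5) = 10 × 10^3.202 = 1.592×10^4 pc.

1.59×10^4 pc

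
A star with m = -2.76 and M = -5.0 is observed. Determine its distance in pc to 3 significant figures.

m − M = 5 log₁₀(d/10 pc)
-2.76 − (-5.0) = 2.24 = 5 log₁₀(d/10)
d = 10 × 10^(2.24/5) = 10 × 10^0.448 = 28.05 pc.

28.1 pc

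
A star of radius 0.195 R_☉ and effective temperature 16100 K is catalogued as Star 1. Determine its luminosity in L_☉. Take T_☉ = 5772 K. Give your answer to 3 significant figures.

L/L_☉ = (R/R_☉)² (T/T_☉)⁴ = (0.195)² × (16100/5772)⁴
       = 0.03803 × (2.789)⁴ = 0.03803 × 60.53 = 2.302.

2.30 L_☉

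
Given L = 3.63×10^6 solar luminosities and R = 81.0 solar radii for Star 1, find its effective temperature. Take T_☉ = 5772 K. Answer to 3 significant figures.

T/T_☉ = (L/L_☉)^(1/4) / (R/R_☉)^(1/2)
T = 5772 × (3.63×10^6)^(1/4) / √(81.0) = 5772 × 43.65 / 9.000 = 2.799×10^4 K.

2.80×10^4 K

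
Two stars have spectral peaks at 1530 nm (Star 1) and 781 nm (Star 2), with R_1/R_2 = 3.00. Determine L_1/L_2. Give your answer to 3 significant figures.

0.611

Wien's law gives T ∝ 1/λ_max, so T_1/T_2 = λ_2/λ_1 = 781/1530 = 0.5105.
Then L ∝ R²T⁴ gives L_1/L_2 = (3.00)² × (0.5105)⁴ = 9.000 × 0.06790 = 0.6111.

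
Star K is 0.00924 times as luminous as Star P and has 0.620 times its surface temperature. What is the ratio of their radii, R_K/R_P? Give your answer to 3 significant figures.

L ∝ R²T⁴ gives R ∝ √L / T², so
R_K/R_P = √(0.00924) / (0.620)² = 0.09612 / 0.3844 = 0.2501.

0.250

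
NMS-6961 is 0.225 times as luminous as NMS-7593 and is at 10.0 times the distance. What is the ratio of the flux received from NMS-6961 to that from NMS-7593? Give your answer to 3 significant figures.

F = L/(4πd²), so F_NMS-6961/F_NMS-7593 = (L_NMS-6961/L_NMS-7593) / (d_NMS-6961/d_NMS-7593)²
= 0.225 / (10.0)² = 0.225 / 100.0 = 0.002250.

0.00225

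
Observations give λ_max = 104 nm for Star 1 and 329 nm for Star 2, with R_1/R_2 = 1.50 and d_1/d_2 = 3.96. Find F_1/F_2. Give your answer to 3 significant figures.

Wien's law: T_1/T_2 = λ_2/λ_1 = 329/104 = 3.163.
L_1/L_2 = (R_1/R_2)²(T_1/T_2)⁴ = (1.50)²(3.163)⁴ = 225.3.
F_1/F_2 = (L_1/L_2)/(d_1/d_2)² = 225.3/(3.96)² = 14.37.

14.4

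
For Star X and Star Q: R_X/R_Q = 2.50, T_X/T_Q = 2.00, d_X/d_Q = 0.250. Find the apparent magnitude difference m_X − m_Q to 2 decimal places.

-8.01

L_X/L_Q = (2.50)²(2.00)⁴ = 100.0.
F_X/F_Q = (L_X/L_Q)/(d_X/d_Q)² = 100.0/0.06250 = 1600.
m_X − m_Q = −2.5 log₁₀(1600) = -8.01.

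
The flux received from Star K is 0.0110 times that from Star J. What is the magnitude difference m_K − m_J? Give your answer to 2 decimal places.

m_K − m_J = −2.5 log₁₀(F_K/F_J) = −2.5 log₁₀(0.0110) = −2.5 × (-1.959) = 4.897.

4.90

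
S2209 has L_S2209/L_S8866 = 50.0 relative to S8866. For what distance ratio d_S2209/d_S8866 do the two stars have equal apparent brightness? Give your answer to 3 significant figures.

Equal flux requires L_S2209/d_S2209² = L_S8866/d_S8866², so d_S2209/d_S8866 = √(L_S2209/L_S8866)
= √(50.0) = 7.071.

7.07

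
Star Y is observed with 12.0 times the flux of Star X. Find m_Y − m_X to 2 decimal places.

m_Y − m_X = −2.5 log₁₀(F_Y/F_X) = −2.5 log₁₀(12.0) = −2.5 × (1.079) = -2.698.

-2.70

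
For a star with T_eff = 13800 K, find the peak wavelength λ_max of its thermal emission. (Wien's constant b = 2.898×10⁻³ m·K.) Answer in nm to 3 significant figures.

λ_max = b/T = 2.898×10⁻³ / 13800 = 2.10×10^-7 m = 210.0 nm.

210 nm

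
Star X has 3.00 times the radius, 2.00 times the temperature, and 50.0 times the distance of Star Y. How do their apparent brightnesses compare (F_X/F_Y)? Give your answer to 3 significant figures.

0.0576

L_X/L_Y = (R_X/R_Y)²(T_X/T_Y)⁴ = (3.00)² × (2.00)⁴ = 144.0.
F_X/F_Y = (L_X/L_Y)/(d_X/d_Y)² = 144.0 / (50.0)² = 0.05760.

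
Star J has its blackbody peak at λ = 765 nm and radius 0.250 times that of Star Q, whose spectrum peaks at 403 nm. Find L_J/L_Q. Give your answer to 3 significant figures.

0.00481

Wien's law gives T ∝ 1/λ_max, so T_J/T_Q = λ_Q/λ_J = 403/765 = 0.5268.
Then L ∝ R²T⁴ gives L_J/L_Q = (0.250)² × (0.5268)⁴ = 0.06250 × 0.07701 = 0.004813.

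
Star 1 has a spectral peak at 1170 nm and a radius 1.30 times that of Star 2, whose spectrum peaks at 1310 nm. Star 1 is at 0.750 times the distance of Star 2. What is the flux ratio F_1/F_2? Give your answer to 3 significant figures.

Wien's law: T_1/T_2 = λ_2/λ_1 = 1310/1170 = 1.120.
L_1/L_2 = (R_1/R_2)²(T_1/T_2)⁴ = (1.30)²(1.120)⁴ = 2.656.
F_1/F_2 = (L_1/L_2)/(d_1/d_2)² = 2.656/(0.750)² = 4.722.

4.72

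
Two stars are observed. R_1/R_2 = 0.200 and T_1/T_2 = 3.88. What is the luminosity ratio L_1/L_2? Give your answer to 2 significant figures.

9.1

From the Stefan–Boltzmann law, L ∝ R²T⁴, so
L_1/L_2 = (R_1/R_2)² (T_1/T_2)⁴ = (0.200)² × (3.88)⁴ = 0.04000 × 226.6 = 9.065.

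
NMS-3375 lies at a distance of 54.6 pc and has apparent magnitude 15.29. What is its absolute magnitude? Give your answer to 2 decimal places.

11.60

M = m − 5 log₁₀(d/10 pc) = 15.29 − 5 log₁₀(54.6/10)
  = 15.29 − 5 × 0.737 = 15.29 − 3.69 = 11.60.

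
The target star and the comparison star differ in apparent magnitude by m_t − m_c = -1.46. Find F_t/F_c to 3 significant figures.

F_t/F_c = 10^(−(m_t − m_c)/2.5) = 10^(1.46/2.5) = 10^0.584 = 3.837.

3.84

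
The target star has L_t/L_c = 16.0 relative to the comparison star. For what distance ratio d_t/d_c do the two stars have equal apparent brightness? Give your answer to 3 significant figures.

4.00

Equal flux requires L_t/d_t² = L_c/d_c², so d_t/d_c = √(L_t/L_c)
= √(16.0) = 4.000.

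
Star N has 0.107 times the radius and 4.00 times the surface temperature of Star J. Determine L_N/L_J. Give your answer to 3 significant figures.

From the Stefan–Boltzmann law, L ∝ R²T⁴, so
L_N/L_J = (R_N/R_J)² (T_N/T_J)⁴ = (0.107)² × (4.00)⁴ = 0.01145 × 256.0 = 2.931.

2.93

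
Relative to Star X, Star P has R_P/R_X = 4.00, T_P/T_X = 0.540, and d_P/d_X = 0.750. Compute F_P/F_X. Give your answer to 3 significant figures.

L_P/L_X = (R_P/R_X)²(T_P/T_X)⁴ = (4.00)² × (0.540)⁴ = 1.360.
F_P/F_X = (L_P/L_X)/(d_P/d_X)² = 1.360 / (0.750)² = 2.419.

2.42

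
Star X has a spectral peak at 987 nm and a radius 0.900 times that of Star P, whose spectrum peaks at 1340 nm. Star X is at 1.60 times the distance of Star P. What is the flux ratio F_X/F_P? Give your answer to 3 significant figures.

Wien's law: T_X/T_P = λ_P/λ_X = 1340/987 = 1.358.
L_X/L_P = (R_X/R_P)²(T_X/T_P)⁴ = (0.900)²(1.358)⁴ = 2.752.
F_X/F_P = (L_X/L_P)/(d_X/d_P)² = 2.752/(1.60)² = 1.075.

1.07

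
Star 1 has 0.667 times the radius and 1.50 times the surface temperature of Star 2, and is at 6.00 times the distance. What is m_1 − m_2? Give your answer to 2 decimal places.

L_1/L_2 = (0.667)²(1.50)⁴ = 2.252.
F_1/F_2 = (L_1/L_2)/(d_1/d_2)² = 2.252/36.00 = 0.06256.
m_1 − m_2 = −2.5 log₁₀(0.06256) = 3.01.

3.01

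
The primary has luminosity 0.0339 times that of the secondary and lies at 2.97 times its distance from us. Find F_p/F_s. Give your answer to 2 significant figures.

0.0038

F = L/(4πd²), so F_p/F_s = (L_p/L_s) / (d_p/d_s)²
= 0.0339 / (2.97)² = 0.0339 / 8.821 = 0.003843.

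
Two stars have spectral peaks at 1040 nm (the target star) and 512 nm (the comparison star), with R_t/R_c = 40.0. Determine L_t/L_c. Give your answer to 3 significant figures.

94.0

Wien's law gives T ∝ 1/λ_max, so T_t/T_c = λ_c/λ_t = 512/1040 = 0.4923.
Then L ∝ R²T⁴ gives L_t/L_c = (40.0)² × (0.4923)⁴ = 1600 × 0.05874 = 93.99.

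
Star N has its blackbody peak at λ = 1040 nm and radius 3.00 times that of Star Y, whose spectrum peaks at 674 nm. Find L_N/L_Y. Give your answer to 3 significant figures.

1.59

Wien's law gives T ∝ 1/λ_max, so T_N/T_Y = λ_Y/λ_N = 674/1040 = 0.6481.
Then L ∝ R²T⁴ gives L_N/L_Y = (3.00)² × (0.6481)⁴ = 9.000 × 0.1764 = 1.588.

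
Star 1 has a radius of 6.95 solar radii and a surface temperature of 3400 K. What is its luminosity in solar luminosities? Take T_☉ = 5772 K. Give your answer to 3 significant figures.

L/L_☉ = (R/R_☉)² (T/T_☉)⁴ = (6.95)² × (3400/5772)⁴
       = 48.30 × (0.5891)⁴ = 48.30 × 0.1204 = 5.815.

5.82 solar luminosities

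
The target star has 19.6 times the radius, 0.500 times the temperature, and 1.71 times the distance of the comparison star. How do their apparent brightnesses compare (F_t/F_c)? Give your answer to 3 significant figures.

8.21

L_t/L_c = (R_t/R_c)²(T_t/T_c)⁴ = (19.6)² × (0.500)⁴ = 24.01.
F_t/F_c = (L_t/L_c)/(d_t/d_c)² = 24.01 / (1.71)² = 8.211.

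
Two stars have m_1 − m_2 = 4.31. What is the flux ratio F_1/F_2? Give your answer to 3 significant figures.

0.0189

F_1/F_2 = 10^(−(m_1 − m_2)/2.5) = 10^(-4.31/2.5) = 10^-1.724 = 0.01888.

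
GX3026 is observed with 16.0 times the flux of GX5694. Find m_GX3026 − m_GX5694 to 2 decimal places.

-3.01

m_GX3026 − m_GX5694 = −2.5 log₁₀(F_GX3026/F_GX5694) = −2.5 log₁₀(16.0) = −2.5 × (1.204) = -3.010.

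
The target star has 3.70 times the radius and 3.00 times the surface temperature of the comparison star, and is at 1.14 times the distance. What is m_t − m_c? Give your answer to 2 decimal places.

-7.33

L_t/L_c = (3.70)²(3.00)⁴ = 1109.
F_t/F_c = (L_t/L_c)/(d_t/d_c)² = 1109/1.300 = 853.3.
m_t − m_c = −2.5 log₁₀(853.3) = -7.33.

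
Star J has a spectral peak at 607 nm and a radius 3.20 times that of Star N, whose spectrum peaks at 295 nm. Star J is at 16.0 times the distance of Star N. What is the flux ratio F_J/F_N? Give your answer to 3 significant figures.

0.00223

Wien's law: T_J/T_N = λ_N/λ_J = 295/607 = 0.4860.
L_J/L_N = (R_J/R_N)²(T_J/T_N)⁴ = (3.20)²(0.4860)⁴ = 0.5713.
F_J/F_N = (L_J/L_N)/(d_J/d_N)² = 0.5713/(16.0)² = 0.002231.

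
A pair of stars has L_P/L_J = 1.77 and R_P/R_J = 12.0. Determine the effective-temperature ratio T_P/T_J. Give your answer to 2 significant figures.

L ∝ R²T⁴ gives T ∝ (L/R²)^(1/4), so
T_P/T_J = (1.77 / 12.0²)^(1/4) = (0.01229)^(1/4) = 0.3330.

0.33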